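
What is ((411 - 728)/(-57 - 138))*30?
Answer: 634/13 ≈ 48.769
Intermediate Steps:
((411 - 728)/(-57 - 138))*30 = -317/(-195)*30 = -317*(-1/195)*30 = (317/195)*30 = 634/13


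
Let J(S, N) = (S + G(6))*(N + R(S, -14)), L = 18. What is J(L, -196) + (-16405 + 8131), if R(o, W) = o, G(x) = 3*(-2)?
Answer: -10410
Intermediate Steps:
G(x) = -6
J(S, N) = (-6 + S)*(N + S) (J(S, N) = (S - 6)*(N + S) = (-6 + S)*(N + S))
J(L, -196) + (-16405 + 8131) = (18² - 6*(-196) - 6*18 - 196*18) + (-16405 + 8131) = (324 + 1176 - 108 - 3528) - 8274 = -2136 - 8274 = -10410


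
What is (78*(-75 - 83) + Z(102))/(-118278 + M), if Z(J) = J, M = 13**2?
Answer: 12222/118109 ≈ 0.10348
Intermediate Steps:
M = 169
(78*(-75 - 83) + Z(102))/(-118278 + M) = (78*(-75 - 83) + 102)/(-118278 + 169) = (78*(-158) + 102)/(-118109) = (-12324 + 102)*(-1/118109) = -12222*(-1/118109) = 12222/118109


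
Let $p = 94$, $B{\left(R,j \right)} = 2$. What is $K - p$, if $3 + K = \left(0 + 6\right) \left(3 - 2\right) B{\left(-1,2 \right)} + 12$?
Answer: $-73$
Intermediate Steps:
$K = 21$ ($K = -3 + \left(\left(0 + 6\right) \left(3 - 2\right) 2 + 12\right) = -3 + \left(6 \cdot 1 \cdot 2 + 12\right) = -3 + \left(6 \cdot 2 + 12\right) = -3 + \left(12 + 12\right) = -3 + 24 = 21$)
$K - p = 21 - 94 = -73$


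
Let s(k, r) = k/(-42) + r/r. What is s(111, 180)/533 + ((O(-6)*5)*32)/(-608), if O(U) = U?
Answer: 223423/141778 ≈ 1.5759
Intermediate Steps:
s(k, r) = 1 - k/42 (s(k, r) = k*(-1/42) + 1 = -k/42 + 1 = 1 - k/42)
s(111, 180)/533 + ((O(-6)*5)*32)/(-608) = (1 - 1/42*111)/533 + (-6*5*32)/(-608) = (1 - 37/14)*(1/533) - 30*32*(-1/608) = -23/14*1/533 - 960*(-1/608) = -23/7462 + 30/19 = 223423/141778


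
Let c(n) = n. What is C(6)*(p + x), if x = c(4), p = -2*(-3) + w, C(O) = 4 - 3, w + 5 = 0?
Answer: 5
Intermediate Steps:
w = -5 (w = -5 + 0 = -5)
C(O) = 1
p = 1 (p = -2*(-3) - 5 = 6 - 5 = 1)
x = 4
C(6)*(p + x) = 1*(1 + 4) = 1*5 = 5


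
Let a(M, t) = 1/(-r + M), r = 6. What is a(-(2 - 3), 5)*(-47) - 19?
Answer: -48/5 ≈ -9.6000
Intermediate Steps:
a(M, t) = 1/(-6 + M) (a(M, t) = 1/(-1*6 + M) = 1/(-6 + M))
a(-(2 - 3), 5)*(-47) - 19 = -47/(-6 - (2 - 3)) - 19 = -47/(-6 - 1*(-1)) - 19 = -47/(-6 + 1) - 19 = -47/(-5) - 19 = -1/5*(-47) - 19 = 47/5 - 19 = -48/5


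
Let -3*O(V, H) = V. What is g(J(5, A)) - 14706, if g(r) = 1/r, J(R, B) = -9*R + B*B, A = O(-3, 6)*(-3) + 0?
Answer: -529417/36 ≈ -14706.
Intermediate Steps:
O(V, H) = -V/3
A = -3 (A = -⅓*(-3)*(-3) + 0 = 1*(-3) + 0 = -3 + 0 = -3)
J(R, B) = B² - 9*R (J(R, B) = -9*R + B² = B² - 9*R)
g(J(5, A)) - 14706 = 1/((-3)² - 9*5) - 14706 = 1/(9 - 45) - 14706 = 1/(-36) - 14706 = -1/36 - 14706 = -529417/36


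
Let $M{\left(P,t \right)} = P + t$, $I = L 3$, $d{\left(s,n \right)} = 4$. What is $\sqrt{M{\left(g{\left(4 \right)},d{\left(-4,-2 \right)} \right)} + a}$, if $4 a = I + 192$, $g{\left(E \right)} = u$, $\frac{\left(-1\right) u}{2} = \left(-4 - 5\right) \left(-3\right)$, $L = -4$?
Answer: $i \sqrt{5} \approx 2.2361 i$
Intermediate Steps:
$I = -12$ ($I = \left(-4\right) 3 = -12$)
$u = -54$ ($u = - 2 \left(-4 - 5\right) \left(-3\right) = - 2 \left(\left(-9\right) \left(-3\right)\right) = \left(-2\right) 27 = -54$)
$g{\left(E \right)} = -54$
$a = 45$ ($a = \frac{-12 + 192}{4} = \frac{1}{4} \cdot 180 = 45$)
$\sqrt{M{\left(g{\left(4 \right)},d{\left(-4,-2 \right)} \right)} + a} = \sqrt{\left(-54 + 4\right) + 45} = \sqrt{-50 + 45} = \sqrt{-5} = i \sqrt{5}$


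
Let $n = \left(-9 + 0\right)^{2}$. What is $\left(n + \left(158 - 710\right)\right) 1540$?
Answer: $-725340$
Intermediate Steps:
$n = 81$ ($n = \left(-9\right)^{2} = 81$)
$\left(n + \left(158 - 710\right)\right) 1540 = \left(81 + \left(158 - 710\right)\right) 1540 = \left(81 - 552\right) 1540 = \left(-471\right) 1540 = -725340$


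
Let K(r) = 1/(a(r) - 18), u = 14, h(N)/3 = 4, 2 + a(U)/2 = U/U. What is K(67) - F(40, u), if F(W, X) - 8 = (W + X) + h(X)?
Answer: -1481/20 ≈ -74.050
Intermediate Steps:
a(U) = -2 (a(U) = -4 + 2*(U/U) = -4 + 2*1 = -4 + 2 = -2)
h(N) = 12 (h(N) = 3*4 = 12)
F(W, X) = 20 + W + X (F(W, X) = 8 + ((W + X) + 12) = 8 + (12 + W + X) = 20 + W + X)
K(r) = -1/20 (K(r) = 1/(-2 - 18) = 1/(-20) = -1/20)
K(67) - F(40, u) = -1/20 - (20 + 40 + 14) = -1/20 - 1*74 = -1/20 - 74 = -1481/20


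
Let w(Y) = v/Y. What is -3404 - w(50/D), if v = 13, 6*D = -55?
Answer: -204097/60 ≈ -3401.6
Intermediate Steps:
D = -55/6 (D = (1/6)*(-55) = -55/6 ≈ -9.1667)
w(Y) = 13/Y
-3404 - w(50/D) = -3404 - 13/(50/(-55/6)) = -3404 - 13/(50*(-6/55)) = -3404 - 13/(-60/11) = -3404 - 13*(-11)/60 = -3404 - 1*(-143/60) = -3404 + 143/60 = -204097/60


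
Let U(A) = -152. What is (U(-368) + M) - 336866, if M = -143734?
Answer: -480752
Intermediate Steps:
(U(-368) + M) - 336866 = (-152 - 143734) - 336866 = -143886 - 336866 = -480752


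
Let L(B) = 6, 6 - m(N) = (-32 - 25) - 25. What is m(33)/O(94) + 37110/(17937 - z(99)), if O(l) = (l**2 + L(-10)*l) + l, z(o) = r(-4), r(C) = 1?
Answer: 88475177/42571096 ≈ 2.0783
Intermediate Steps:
m(N) = 88 (m(N) = 6 - ((-32 - 25) - 25) = 6 - (-57 - 25) = 6 - 1*(-82) = 6 + 82 = 88)
z(o) = 1
O(l) = l**2 + 7*l (O(l) = (l**2 + 6*l) + l = l**2 + 7*l)
m(33)/O(94) + 37110/(17937 - z(99)) = 88/((94*(7 + 94))) + 37110/(17937 - 1*1) = 88/((94*101)) + 37110/(17937 - 1) = 88/9494 + 37110/17936 = 88*(1/9494) + 37110*(1/17936) = 44/4747 + 18555/8968 = 88475177/42571096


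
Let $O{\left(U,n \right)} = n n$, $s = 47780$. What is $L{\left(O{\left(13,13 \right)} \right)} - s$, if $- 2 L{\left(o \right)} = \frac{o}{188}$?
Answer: $- \frac{17965449}{376} \approx -47780.0$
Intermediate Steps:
$O{\left(U,n \right)} = n^{2}$
$L{\left(o \right)} = - \frac{o}{376}$ ($L{\left(o \right)} = - \frac{o \frac{1}{188}}{2} = - \frac{\frac{1}{188} o}{2} = - \frac{o}{376}$)
$L{\left(O{\left(13,13 \right)} \right)} - s = - \frac{13^{2}}{376} - 47780 = \left(- \frac{1}{376}\right) 169 - 47780 = - \frac{169}{376} - 47780 = - \frac{17965449}{376}$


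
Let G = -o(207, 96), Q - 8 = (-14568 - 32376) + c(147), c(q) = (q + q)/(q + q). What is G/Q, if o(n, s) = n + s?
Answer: 101/15645 ≈ 0.0064557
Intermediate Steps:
c(q) = 1 (c(q) = (2*q)/((2*q)) = (2*q)*(1/(2*q)) = 1)
Q = -46935 (Q = 8 + ((-14568 - 32376) + 1) = 8 + (-46944 + 1) = 8 - 46943 = -46935)
G = -303 (G = -(207 + 96) = -1*303 = -303)
G/Q = -303/(-46935) = -303*(-1/46935) = 101/15645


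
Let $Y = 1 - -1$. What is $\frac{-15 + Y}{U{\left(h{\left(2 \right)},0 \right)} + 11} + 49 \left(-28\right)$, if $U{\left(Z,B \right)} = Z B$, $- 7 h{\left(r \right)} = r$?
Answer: $- \frac{15105}{11} \approx -1373.2$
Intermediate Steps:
$h{\left(r \right)} = - \frac{r}{7}$
$U{\left(Z,B \right)} = B Z$
$Y = 2$ ($Y = 1 + 1 = 2$)
$\frac{-15 + Y}{U{\left(h{\left(2 \right)},0 \right)} + 11} + 49 \left(-28\right) = \frac{-15 + 2}{0 \left(\left(- \frac{1}{7}\right) 2\right) + 11} + 49 \left(-28\right) = - \frac{13}{0 \left(- \frac{2}{7}\right) + 11} - 1372 = - \frac{13}{0 + 11} - 1372 = - \frac{13}{11} - 1372 = - \frac{15105}{11}$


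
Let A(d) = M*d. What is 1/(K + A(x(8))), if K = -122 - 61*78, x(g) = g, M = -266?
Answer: -1/7008 ≈ -0.00014269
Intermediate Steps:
A(d) = -266*d
K = -4880 (K = -122 - 4758 = -4880)
1/(K + A(x(8))) = 1/(-4880 - 266*8) = 1/(-4880 - 2128) = 1/(-7008) = -1/7008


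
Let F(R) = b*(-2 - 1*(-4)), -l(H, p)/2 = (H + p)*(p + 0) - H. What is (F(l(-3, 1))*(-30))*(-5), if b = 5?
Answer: 1500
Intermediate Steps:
l(H, p) = 2*H - 2*p*(H + p) (l(H, p) = -2*((H + p)*(p + 0) - H) = -2*((H + p)*p - H) = -2*(p*(H + p) - H) = -2*(-H + p*(H + p)) = 2*H - 2*p*(H + p))
F(R) = 10 (F(R) = 5*(-2 - 1*(-4)) = 5*(-2 + 4) = 5*2 = 10)
(F(l(-3, 1))*(-30))*(-5) = (10*(-30))*(-5) = -300*(-5) = 1500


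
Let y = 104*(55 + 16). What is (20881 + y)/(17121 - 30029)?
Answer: -28265/12908 ≈ -2.1897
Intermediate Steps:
y = 7384 (y = 104*71 = 7384)
(20881 + y)/(17121 - 30029) = (20881 + 7384)/(17121 - 30029) = 28265/(-12908) = 28265*(-1/12908) = -28265/12908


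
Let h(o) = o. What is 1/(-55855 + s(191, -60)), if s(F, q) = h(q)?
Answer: -1/55915 ≈ -1.7884e-5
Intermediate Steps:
s(F, q) = q
1/(-55855 + s(191, -60)) = 1/(-55855 - 60) = 1/(-55915) = -1/55915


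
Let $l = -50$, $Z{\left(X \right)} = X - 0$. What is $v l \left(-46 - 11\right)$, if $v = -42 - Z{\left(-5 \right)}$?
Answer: $-105450$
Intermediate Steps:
$Z{\left(X \right)} = X$ ($Z{\left(X \right)} = X + 0 = X$)
$v = -37$ ($v = -42 - -5 = -42 + 5 = -37$)
$v l \left(-46 - 11\right) = \left(-37\right) \left(-50\right) \left(-46 - 11\right) = 1850 \left(-57\right) = -105450$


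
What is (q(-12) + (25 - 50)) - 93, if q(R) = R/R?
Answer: -117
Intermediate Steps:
q(R) = 1
(q(-12) + (25 - 50)) - 93 = (1 + (25 - 50)) - 93 = (1 - 25) - 93 = -24 - 93 = -117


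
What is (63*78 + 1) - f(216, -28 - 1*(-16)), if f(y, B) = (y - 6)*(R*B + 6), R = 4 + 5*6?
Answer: 89335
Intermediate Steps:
R = 34 (R = 4 + 30 = 34)
f(y, B) = (-6 + y)*(6 + 34*B) (f(y, B) = (y - 6)*(34*B + 6) = (-6 + y)*(6 + 34*B))
(63*78 + 1) - f(216, -28 - 1*(-16)) = (63*78 + 1) - (-36 - 204*(-28 - 1*(-16)) + 6*216 + 34*(-28 - 1*(-16))*216) = (4914 + 1) - (-36 - 204*(-28 + 16) + 1296 + 34*(-28 + 16)*216) = 4915 - (-36 - 204*(-12) + 1296 + 34*(-12)*216) = 4915 - (-36 + 2448 + 1296 - 88128) = 4915 - 1*(-84420) = 4915 + 84420 = 89335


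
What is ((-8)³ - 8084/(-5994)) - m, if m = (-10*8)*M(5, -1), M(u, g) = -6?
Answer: -2968982/2997 ≈ -990.65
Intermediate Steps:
m = 480 (m = -10*8*(-6) = -80*(-6) = 480)
((-8)³ - 8084/(-5994)) - m = ((-8)³ - 8084/(-5994)) - 1*480 = (-512 - 8084*(-1)/5994) - 480 = (-512 - 1*(-4042/2997)) - 480 = (-512 + 4042/2997) - 480 = -1530422/2997 - 480 = -2968982/2997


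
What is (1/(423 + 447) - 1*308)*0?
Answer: 0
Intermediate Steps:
(1/(423 + 447) - 1*308)*0 = (1/870 - 308)*0 = -267959/870*0 = 0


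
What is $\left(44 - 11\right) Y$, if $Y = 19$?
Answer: $627$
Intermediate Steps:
$\left(44 - 11\right) Y = \left(44 - 11\right) 19 = 33 \cdot 19 = 627$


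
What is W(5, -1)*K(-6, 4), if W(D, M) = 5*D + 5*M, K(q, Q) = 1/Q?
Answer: 5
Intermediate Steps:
W(5, -1)*K(-6, 4) = (5*5 + 5*(-1))/4 = (25 - 5)*(¼) = 20*(¼) = 5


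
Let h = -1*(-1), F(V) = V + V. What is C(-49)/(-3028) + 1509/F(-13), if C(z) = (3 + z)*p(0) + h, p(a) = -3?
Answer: -2286433/39364 ≈ -58.084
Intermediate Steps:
F(V) = 2*V
h = 1
C(z) = -8 - 3*z (C(z) = (3 + z)*(-3) + 1 = (-9 - 3*z) + 1 = -8 - 3*z)
C(-49)/(-3028) + 1509/F(-13) = (-8 - 3*(-49))/(-3028) + 1509/((2*(-13))) = (-8 + 147)*(-1/3028) + 1509/(-26) = 139*(-1/3028) + 1509*(-1/26) = -139/3028 - 1509/26 = -2286433/39364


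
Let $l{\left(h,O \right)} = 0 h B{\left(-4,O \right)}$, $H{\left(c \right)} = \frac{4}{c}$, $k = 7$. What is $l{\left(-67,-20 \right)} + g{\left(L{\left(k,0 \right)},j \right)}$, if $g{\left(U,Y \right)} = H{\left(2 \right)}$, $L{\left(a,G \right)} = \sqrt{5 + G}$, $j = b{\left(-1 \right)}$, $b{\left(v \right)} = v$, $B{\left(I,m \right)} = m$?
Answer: $2$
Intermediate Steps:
$l{\left(h,O \right)} = 0$ ($l{\left(h,O \right)} = 0 h O = 0 O = 0$)
$j = -1$
$g{\left(U,Y \right)} = 2$ ($g{\left(U,Y \right)} = \frac{4}{2} = 4 \cdot \frac{1}{2} = 2$)
$l{\left(-67,-20 \right)} + g{\left(L{\left(k,0 \right)},j \right)} = 0 + 2 = 2$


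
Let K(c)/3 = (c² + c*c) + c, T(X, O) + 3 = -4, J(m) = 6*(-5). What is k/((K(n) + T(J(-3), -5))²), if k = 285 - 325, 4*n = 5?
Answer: -2560/2401 ≈ -1.0662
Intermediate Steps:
J(m) = -30
T(X, O) = -7 (T(X, O) = -3 - 4 = -7)
n = 5/4 (n = (¼)*5 = 5/4 ≈ 1.2500)
K(c) = 3*c + 6*c² (K(c) = 3*((c² + c*c) + c) = 3*((c² + c²) + c) = 3*(2*c² + c) = 3*(c + 2*c²) = 3*c + 6*c²)
k = -40
k/((K(n) + T(J(-3), -5))²) = -40/(3*(5/4)*(1 + 2*(5/4)) - 7)² = -40/(3*(5/4)*(1 + 5/2) - 7)² = -40/(3*(5/4)*(7/2) - 7)² = -40/(105/8 - 7)² = -40/((49/8)²) = -40/2401/64 = -40*64/2401 = -2560/2401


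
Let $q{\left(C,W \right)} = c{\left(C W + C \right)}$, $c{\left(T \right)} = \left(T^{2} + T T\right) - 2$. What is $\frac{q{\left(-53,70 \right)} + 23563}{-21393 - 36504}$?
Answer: $- \frac{28343899}{57897} \approx -489.56$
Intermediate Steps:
$c{\left(T \right)} = -2 + 2 T^{2}$ ($c{\left(T \right)} = \left(T^{2} + T^{2}\right) - 2 = 2 T^{2} - 2 = -2 + 2 T^{2}$)
$q{\left(C,W \right)} = -2 + 2 \left(C + C W\right)^{2}$ ($q{\left(C,W \right)} = -2 + 2 \left(C W + C\right)^{2} = -2 + 2 \left(C + C W\right)^{2}$)
$\frac{q{\left(-53,70 \right)} + 23563}{-21393 - 36504} = \frac{\left(-2 + 2 \left(-53\right)^{2} \left(1 + 70\right)^{2}\right) + 23563}{-21393 - 36504} = \frac{\left(-2 + 2 \cdot 2809 \cdot 71^{2}\right) + 23563}{-57897} = \left(\left(-2 + 2 \cdot 2809 \cdot 5041\right) + 23563\right) \left(- \frac{1}{57897}\right) = \left(\left(-2 + 28320338\right) + 23563\right) \left(- \frac{1}{57897}\right) = \left(28320336 + 23563\right) \left(- \frac{1}{57897}\right) = 28343899 \left(- \frac{1}{57897}\right) = - \frac{28343899}{57897}$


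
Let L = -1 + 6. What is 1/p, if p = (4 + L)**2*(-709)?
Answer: -1/57429 ≈ -1.7413e-5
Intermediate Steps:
L = 5
p = -57429 (p = (4 + 5)**2*(-709) = 9**2*(-709) = 81*(-709) = -57429)
1/p = 1/(-57429) = -1/57429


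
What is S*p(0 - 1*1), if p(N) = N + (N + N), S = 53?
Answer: -159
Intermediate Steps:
p(N) = 3*N (p(N) = N + 2*N = 3*N)
S*p(0 - 1*1) = 53*(3*(0 - 1*1)) = 53*(3*(0 - 1)) = 53*(3*(-1)) = 53*(-3) = -159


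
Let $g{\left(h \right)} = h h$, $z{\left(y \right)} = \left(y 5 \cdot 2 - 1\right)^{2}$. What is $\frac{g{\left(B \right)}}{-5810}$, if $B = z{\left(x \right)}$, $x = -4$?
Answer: $- \frac{2825761}{5810} \approx -486.36$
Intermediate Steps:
$z{\left(y \right)} = \left(-1 + 10 y\right)^{2}$ ($z{\left(y \right)} = \left(5 y 2 - 1\right)^{2} = \left(10 y - 1\right)^{2} = \left(-1 + 10 y\right)^{2}$)
$B = 1681$ ($B = \left(-1 + 10 \left(-4\right)\right)^{2} = \left(-1 - 40\right)^{2} = \left(-41\right)^{2} = 1681$)
$g{\left(h \right)} = h^{2}$
$\frac{g{\left(B \right)}}{-5810} = \frac{1681^{2}}{-5810} = 2825761 \left(- \frac{1}{5810}\right) = - \frac{2825761}{5810}$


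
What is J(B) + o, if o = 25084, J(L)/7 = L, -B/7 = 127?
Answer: 18861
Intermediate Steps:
B = -889 (B = -7*127 = -889)
J(L) = 7*L
J(B) + o = 7*(-889) + 25084 = -6223 + 25084 = 18861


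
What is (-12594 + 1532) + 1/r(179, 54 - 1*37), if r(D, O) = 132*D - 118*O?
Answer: -239182563/21622 ≈ -11062.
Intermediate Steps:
r(D, O) = -118*O + 132*D
(-12594 + 1532) + 1/r(179, 54 - 1*37) = (-12594 + 1532) + 1/(-118*(54 - 1*37) + 132*179) = -11062 + 1/(-118*(54 - 37) + 23628) = -11062 + 1/(-118*17 + 23628) = -11062 + 1/(-2006 + 23628) = -11062 + 1/21622 = -239182563/21622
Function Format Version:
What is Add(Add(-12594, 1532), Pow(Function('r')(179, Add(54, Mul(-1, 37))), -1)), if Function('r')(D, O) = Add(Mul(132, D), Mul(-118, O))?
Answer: Rational(-239182563, 21622) ≈ -11062.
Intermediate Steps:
Function('r')(D, O) = Add(Mul(-118, O), Mul(132, D))
Add(Add(-12594, 1532), Pow(Function('r')(179, Add(54, Mul(-1, 37))), -1)) = Add(Add(-12594, 1532), Pow(Add(Mul(-118, Add(54, Mul(-1, 37))), Mul(132, 179)), -1)) = Add(-11062, Pow(Add(Mul(-118, Add(54, -37)), 23628), -1)) = Add(-11062, Pow(Add(Mul(-118, 17), 23628), -1)) = Add(-11062, Pow(Add(-2006, 23628), -1)) = Add(-11062, Pow(21622, -1)) = Add(-11062, Rational(1, 21622)) = Rational(-239182563, 21622)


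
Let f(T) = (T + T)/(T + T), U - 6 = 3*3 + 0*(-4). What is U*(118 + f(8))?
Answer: 1785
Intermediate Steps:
U = 15 (U = 6 + (3*3 + 0*(-4)) = 6 + (9 + 0) = 6 + 9 = 15)
f(T) = 1 (f(T) = (2*T)/((2*T)) = (2*T)*(1/(2*T)) = 1)
U*(118 + f(8)) = 15*(118 + 1) = 15*119 = 1785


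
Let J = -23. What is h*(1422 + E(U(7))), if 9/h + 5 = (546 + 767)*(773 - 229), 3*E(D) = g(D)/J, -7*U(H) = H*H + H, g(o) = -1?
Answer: 98119/5476047 ≈ 0.017918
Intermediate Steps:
U(H) = -H/7 - H²/7 (U(H) = -(H*H + H)/7 = -(H² + H)/7 = -(H + H²)/7 = -H/7 - H²/7)
E(D) = 1/69 (E(D) = (-1/(-23))/3 = (-1*(-1/23))/3 = (⅓)*(1/23) = 1/69)
h = 1/79363 (h = 9/(-5 + (546 + 767)*(773 - 229)) = 9/(-5 + 1313*544) = 9/(-5 + 714272) = 9/714267 = 9*(1/714267) = 1/79363 ≈ 1.2600e-5)
h*(1422 + E(U(7))) = (1422 + 1/69)/79363 = (1/79363)*(98119/69) = 98119/5476047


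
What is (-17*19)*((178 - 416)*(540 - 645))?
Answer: -8071770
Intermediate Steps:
(-17*19)*((178 - 416)*(540 - 645)) = -(-76874)*(-105) = -323*24990 = -8071770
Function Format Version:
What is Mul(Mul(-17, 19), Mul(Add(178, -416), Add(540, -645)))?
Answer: -8071770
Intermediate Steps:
Mul(Mul(-17, 19), Mul(Add(178, -416), Add(540, -645))) = Mul(-323, Mul(-238, -105)) = Mul(-323, 24990) = -8071770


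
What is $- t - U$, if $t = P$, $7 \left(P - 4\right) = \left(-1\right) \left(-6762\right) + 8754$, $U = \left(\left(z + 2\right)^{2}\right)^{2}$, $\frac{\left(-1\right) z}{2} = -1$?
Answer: $- \frac{17336}{7} \approx -2476.6$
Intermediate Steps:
$z = 2$ ($z = \left(-2\right) \left(-1\right) = 2$)
$U = 256$ ($U = \left(\left(2 + 2\right)^{2}\right)^{2} = \left(4^{2}\right)^{2} = 16^{2} = 256$)
$P = \frac{15544}{7}$ ($P = 4 + \frac{\left(-1\right) \left(-6762\right) + 8754}{7} = 4 + \frac{6762 + 8754}{7} = 4 + \frac{1}{7} \cdot 15516 = 4 + \frac{15516}{7} = \frac{15544}{7} \approx 2220.6$)
$t = \frac{15544}{7} \approx 2220.6$
$- t - U = \left(-1\right) \frac{15544}{7} - 256 = - \frac{15544}{7} - 256 = - \frac{17336}{7}$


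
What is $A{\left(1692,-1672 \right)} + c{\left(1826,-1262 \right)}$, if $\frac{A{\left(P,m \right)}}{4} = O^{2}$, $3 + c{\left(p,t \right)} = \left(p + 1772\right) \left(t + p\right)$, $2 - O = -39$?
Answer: $2035993$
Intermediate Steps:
$O = 41$ ($O = 2 - -39 = 2 + 39 = 41$)
$c{\left(p,t \right)} = -3 + \left(1772 + p\right) \left(p + t\right)$ ($c{\left(p,t \right)} = -3 + \left(p + 1772\right) \left(t + p\right) = -3 + \left(1772 + p\right) \left(p + t\right)$)
$A{\left(P,m \right)} = 6724$ ($A{\left(P,m \right)} = 4 \cdot 41^{2} = 4 \cdot 1681 = 6724$)
$A{\left(1692,-1672 \right)} + c{\left(1826,-1262 \right)} = 6724 + \left(-3 + 1826^{2} + 1772 \cdot 1826 + 1772 \left(-1262\right) + 1826 \left(-1262\right)\right) = 6724 - -2029269 = 6724 + 2029269 = 2035993$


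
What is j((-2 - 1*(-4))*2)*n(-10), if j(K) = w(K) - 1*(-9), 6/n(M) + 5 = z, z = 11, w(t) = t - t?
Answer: 9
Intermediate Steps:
w(t) = 0
n(M) = 1 (n(M) = 6/(-5 + 11) = 6/6 = 6*(1/6) = 1)
j(K) = 9 (j(K) = 0 - 1*(-9) = 0 + 9 = 9)
j((-2 - 1*(-4))*2)*n(-10) = 9*1 = 9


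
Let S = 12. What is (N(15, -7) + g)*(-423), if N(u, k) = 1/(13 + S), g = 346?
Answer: -3659373/25 ≈ -1.4638e+5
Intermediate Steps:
N(u, k) = 1/25 (N(u, k) = 1/(13 + 12) = 1/25)
(N(15, -7) + g)*(-423) = (1/25 + 346)*(-423) = (8651/25)*(-423) = -3659373/25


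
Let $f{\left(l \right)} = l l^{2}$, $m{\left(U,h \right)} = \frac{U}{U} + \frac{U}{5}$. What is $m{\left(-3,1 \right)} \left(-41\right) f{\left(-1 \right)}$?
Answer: $\frac{82}{5} \approx 16.4$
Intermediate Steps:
$m{\left(U,h \right)} = 1 + \frac{U}{5}$ ($m{\left(U,h \right)} = 1 + U \frac{1}{5} = 1 + \frac{U}{5}$)
$f{\left(l \right)} = l^{3}$
$m{\left(-3,1 \right)} \left(-41\right) f{\left(-1 \right)} = \left(1 + \frac{1}{5} \left(-3\right)\right) \left(-41\right) \left(-1\right)^{3} = \left(1 - \frac{3}{5}\right) \left(-41\right) \left(-1\right) = \frac{2}{5} \left(-41\right) \left(-1\right) = \left(- \frac{82}{5}\right) \left(-1\right) = \frac{82}{5}$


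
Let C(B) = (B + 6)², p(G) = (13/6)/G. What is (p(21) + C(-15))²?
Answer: 104427961/15876 ≈ 6577.7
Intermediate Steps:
p(G) = 13/(6*G) (p(G) = (13*(⅙))/G = 13/(6*G))
C(B) = (6 + B)²
(p(21) + C(-15))² = ((13/6)/21 + (6 - 15)²)² = ((13/6)*(1/21) + (-9)²)² = (13/126 + 81)² = (10219/126)² = 104427961/15876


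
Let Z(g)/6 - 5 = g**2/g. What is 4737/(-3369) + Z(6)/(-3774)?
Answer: -1005544/706367 ≈ -1.4235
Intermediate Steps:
Z(g) = 30 + 6*g (Z(g) = 30 + 6*(g**2/g) = 30 + 6*g)
4737/(-3369) + Z(6)/(-3774) = 4737/(-3369) + (30 + 6*6)/(-3774) = 4737*(-1/3369) + (30 + 36)*(-1/3774) = -1579/1123 + 66*(-1/3774) = -1579/1123 - 11/629 = -1005544/706367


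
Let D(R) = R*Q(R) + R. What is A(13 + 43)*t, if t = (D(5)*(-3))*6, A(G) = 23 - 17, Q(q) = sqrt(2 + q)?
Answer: -540 - 540*sqrt(7) ≈ -1968.7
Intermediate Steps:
D(R) = R + R*sqrt(2 + R) (D(R) = R*sqrt(2 + R) + R = R + R*sqrt(2 + R))
A(G) = 6
t = -90 - 90*sqrt(7) (t = ((5*(1 + sqrt(2 + 5)))*(-3))*6 = ((5*(1 + sqrt(7)))*(-3))*6 = ((5 + 5*sqrt(7))*(-3))*6 = (-15 - 15*sqrt(7))*6 = -90 - 90*sqrt(7) ≈ -328.12)
A(13 + 43)*t = 6*(-90 - 90*sqrt(7)) = -540 - 540*sqrt(7)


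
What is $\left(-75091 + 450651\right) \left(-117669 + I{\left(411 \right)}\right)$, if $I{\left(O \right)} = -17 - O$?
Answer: $-44352509320$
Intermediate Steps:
$\left(-75091 + 450651\right) \left(-117669 + I{\left(411 \right)}\right) = \left(-75091 + 450651\right) \left(-117669 - 428\right) = 375560 \left(-117669 - 428\right) = 375560 \left(-118097\right) = -44352509320$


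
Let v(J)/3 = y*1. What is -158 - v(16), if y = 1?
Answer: -161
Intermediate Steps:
v(J) = 3 (v(J) = 3*(1*1) = 3*1 = 3)
-158 - v(16) = -158 - 1*3 = -158 - 3 = -161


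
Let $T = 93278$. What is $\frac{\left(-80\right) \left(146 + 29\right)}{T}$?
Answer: $- \frac{7000}{46639} \approx -0.15009$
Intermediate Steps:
$\frac{\left(-80\right) \left(146 + 29\right)}{T} = \frac{\left(-80\right) \left(146 + 29\right)}{93278} = \left(-80\right) 175 \cdot \frac{1}{93278} = \left(-14000\right) \frac{1}{93278} = - \frac{7000}{46639}$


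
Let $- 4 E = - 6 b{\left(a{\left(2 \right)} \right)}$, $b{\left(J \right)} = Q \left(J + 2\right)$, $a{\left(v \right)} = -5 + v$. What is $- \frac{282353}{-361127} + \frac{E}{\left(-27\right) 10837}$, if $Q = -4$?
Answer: $\frac{27538012895}{35221799691} \approx 0.78185$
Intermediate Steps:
$b{\left(J \right)} = -8 - 4 J$ ($b{\left(J \right)} = - 4 \left(J + 2\right) = - 4 \left(2 + J\right) = -8 - 4 J$)
$E = 6$ ($E = - \frac{\left(-6\right) \left(-8 - 4 \left(-5 + 2\right)\right)}{4} = - \frac{\left(-6\right) \left(-8 - -12\right)}{4} = - \frac{\left(-6\right) \left(-8 + 12\right)}{4} = - \frac{\left(-6\right) 4}{4} = \left(- \frac{1}{4}\right) \left(-24\right) = 6$)
$- \frac{282353}{-361127} + \frac{E}{\left(-27\right) 10837} = - \frac{282353}{-361127} + \frac{6}{\left(-27\right) 10837} = \left(-282353\right) \left(- \frac{1}{361127}\right) + \frac{6}{-292599} = \frac{282353}{361127} + 6 \left(- \frac{1}{292599}\right) = \frac{282353}{361127} - \frac{2}{97533} = \frac{27538012895}{35221799691}$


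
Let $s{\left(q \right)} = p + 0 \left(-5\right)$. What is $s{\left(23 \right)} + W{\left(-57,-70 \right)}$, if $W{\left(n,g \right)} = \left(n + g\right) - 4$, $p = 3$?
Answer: $-128$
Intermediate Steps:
$W{\left(n,g \right)} = -4 + g + n$ ($W{\left(n,g \right)} = \left(g + n\right) - 4 = -4 + g + n$)
$s{\left(q \right)} = 3$ ($s{\left(q \right)} = 3 + 0 \left(-5\right) = 3 + 0 = 3$)
$s{\left(23 \right)} + W{\left(-57,-70 \right)} = 3 - 131 = -128$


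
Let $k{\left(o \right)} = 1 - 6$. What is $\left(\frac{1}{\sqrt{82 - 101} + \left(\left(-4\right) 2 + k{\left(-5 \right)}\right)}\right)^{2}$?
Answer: $\frac{1}{\left(13 - i \sqrt{19}\right)^{2}} \approx 0.004244 + 0.0032065 i$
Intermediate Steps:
$k{\left(o \right)} = -5$ ($k{\left(o \right)} = 1 - 6 = -5$)
$\left(\frac{1}{\sqrt{82 - 101} + \left(\left(-4\right) 2 + k{\left(-5 \right)}\right)}\right)^{2} = \left(\frac{1}{\sqrt{82 - 101} - 13}\right)^{2} = \left(\frac{1}{\sqrt{-19} - 13}\right)^{2} = \left(\frac{1}{i \sqrt{19} - 13}\right)^{2} = \left(\frac{1}{-13 + i \sqrt{19}}\right)^{2} = \frac{1}{\left(-13 + i \sqrt{19}\right)^{2}}$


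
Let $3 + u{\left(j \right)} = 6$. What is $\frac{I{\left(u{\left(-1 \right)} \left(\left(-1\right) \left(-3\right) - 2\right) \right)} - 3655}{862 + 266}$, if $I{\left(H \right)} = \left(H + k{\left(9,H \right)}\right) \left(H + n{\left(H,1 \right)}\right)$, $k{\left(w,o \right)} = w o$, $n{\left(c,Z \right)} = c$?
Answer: $- \frac{3475}{1128} \approx -3.0807$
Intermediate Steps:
$u{\left(j \right)} = 3$ ($u{\left(j \right)} = -3 + 6 = 3$)
$k{\left(w,o \right)} = o w$
$I{\left(H \right)} = 20 H^{2}$ ($I{\left(H \right)} = \left(H + H 9\right) \left(H + H\right) = \left(H + 9 H\right) 2 H = 10 H 2 H = 20 H^{2}$)
$\frac{I{\left(u{\left(-1 \right)} \left(\left(-1\right) \left(-3\right) - 2\right) \right)} - 3655}{862 + 266} = \frac{20 \left(3 \left(\left(-1\right) \left(-3\right) - 2\right)\right)^{2} - 3655}{862 + 266} = \frac{20 \left(3 \left(3 - 2\right)\right)^{2} - 3655}{1128} = \left(20 \left(3 \cdot 1\right)^{2} - 3655\right) \frac{1}{1128} = \left(20 \cdot 3^{2} - 3655\right) \frac{1}{1128} = \left(20 \cdot 9 - 3655\right) \frac{1}{1128} = \left(180 - 3655\right) \frac{1}{1128} = \left(-3475\right) \frac{1}{1128} = - \frac{3475}{1128}$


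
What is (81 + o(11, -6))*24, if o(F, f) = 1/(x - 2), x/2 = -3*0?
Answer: 1932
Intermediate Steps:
x = 0 (x = 2*(-3*0) = 2*0 = 0)
o(F, f) = -½ (o(F, f) = 1/(0 - 2) = 1/(-2) = -½)
(81 + o(11, -6))*24 = (81 - ½)*24 = (161/2)*24 = 1932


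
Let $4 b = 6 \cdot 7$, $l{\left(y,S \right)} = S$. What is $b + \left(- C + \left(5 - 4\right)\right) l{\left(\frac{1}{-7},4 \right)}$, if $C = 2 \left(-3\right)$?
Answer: $\frac{77}{2} \approx 38.5$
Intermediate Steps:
$C = -6$
$b = \frac{21}{2}$ ($b = \frac{6 \cdot 7}{4} = \frac{1}{4} \cdot 42 = \frac{21}{2} \approx 10.5$)
$b + \left(- C + \left(5 - 4\right)\right) l{\left(\frac{1}{-7},4 \right)} = \frac{21}{2} + \left(\left(-1\right) \left(-6\right) + \left(5 - 4\right)\right) 4 = \frac{21}{2} + \left(6 + 1\right) 4 = \frac{21}{2} + 7 \cdot 4 = \frac{21}{2} + 28 = \frac{77}{2}$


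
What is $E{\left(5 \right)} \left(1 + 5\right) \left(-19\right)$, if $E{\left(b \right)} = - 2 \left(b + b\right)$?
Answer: $2280$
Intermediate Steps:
$E{\left(b \right)} = - 4 b$ ($E{\left(b \right)} = - 2 \cdot 2 b = - 4 b$)
$E{\left(5 \right)} \left(1 + 5\right) \left(-19\right) = \left(-4\right) 5 \left(1 + 5\right) \left(-19\right) = \left(-20\right) 6 \left(-19\right) = \left(-120\right) \left(-19\right) = 2280$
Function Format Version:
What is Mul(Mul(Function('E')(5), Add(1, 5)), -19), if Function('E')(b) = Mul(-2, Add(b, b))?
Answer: 2280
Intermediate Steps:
Function('E')(b) = Mul(-4, b) (Function('E')(b) = Mul(-2, Mul(2, b)) = Mul(-4, b))
Mul(Mul(Function('E')(5), Add(1, 5)), -19) = Mul(Mul(Mul(-4, 5), Add(1, 5)), -19) = Mul(Mul(-20, 6), -19) = Mul(-120, -19) = 2280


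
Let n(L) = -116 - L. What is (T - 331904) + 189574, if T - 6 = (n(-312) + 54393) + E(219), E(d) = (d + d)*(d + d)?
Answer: 104109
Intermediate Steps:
E(d) = 4*d**2 (E(d) = (2*d)*(2*d) = 4*d**2)
T = 246439 (T = 6 + (((-116 - 1*(-312)) + 54393) + 4*219**2) = 6 + (((-116 + 312) + 54393) + 4*47961) = 6 + ((196 + 54393) + 191844) = 6 + (54589 + 191844) = 6 + 246433 = 246439)
(T - 331904) + 189574 = (246439 - 331904) + 189574 = -85465 + 189574 = 104109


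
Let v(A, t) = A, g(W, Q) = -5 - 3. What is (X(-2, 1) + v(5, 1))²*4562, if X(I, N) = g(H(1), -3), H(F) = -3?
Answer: 41058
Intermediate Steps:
g(W, Q) = -8
X(I, N) = -8
(X(-2, 1) + v(5, 1))²*4562 = (-8 + 5)²*4562 = (-3)²*4562 = 9*4562 = 41058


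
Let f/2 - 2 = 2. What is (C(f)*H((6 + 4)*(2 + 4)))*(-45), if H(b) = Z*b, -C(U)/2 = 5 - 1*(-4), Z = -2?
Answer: -97200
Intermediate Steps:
f = 8 (f = 4 + 2*2 = 4 + 4 = 8)
C(U) = -18 (C(U) = -2*(5 - 1*(-4)) = -2*(5 + 4) = -2*9 = -18)
H(b) = -2*b
(C(f)*H((6 + 4)*(2 + 4)))*(-45) = -(-36)*(6 + 4)*(2 + 4)*(-45) = -(-36)*10*6*(-45) = -(-36)*60*(-45) = -18*(-120)*(-45) = 2160*(-45) = -97200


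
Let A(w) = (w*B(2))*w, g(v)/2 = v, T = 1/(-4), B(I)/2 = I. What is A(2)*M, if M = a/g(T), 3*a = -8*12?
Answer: 1024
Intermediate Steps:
B(I) = 2*I
T = -1/4 ≈ -0.25000
a = -32 (a = (-8*12)/3 = (1/3)*(-96) = -32)
g(v) = 2*v
A(w) = 4*w**2 (A(w) = (w*(2*2))*w = (w*4)*w = (4*w)*w = 4*w**2)
M = 64 (M = -32/(2*(-1/4)) = -32/(-1/2) = -32*(-2) = 64)
A(2)*M = (4*2**2)*64 = (4*4)*64 = 16*64 = 1024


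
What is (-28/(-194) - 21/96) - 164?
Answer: -509287/3104 ≈ -164.07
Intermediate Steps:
(-28/(-194) - 21/96) - 164 = (-28*(-1/194) - 21*1/96) - 164 = (14/97 - 7/32) - 164 = -231/3104 - 164 = -509287/3104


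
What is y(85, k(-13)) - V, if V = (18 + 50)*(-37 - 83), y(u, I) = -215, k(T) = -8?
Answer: 7945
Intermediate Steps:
V = -8160 (V = 68*(-120) = -8160)
y(85, k(-13)) - V = -215 - 1*(-8160) = -215 + 8160 = 7945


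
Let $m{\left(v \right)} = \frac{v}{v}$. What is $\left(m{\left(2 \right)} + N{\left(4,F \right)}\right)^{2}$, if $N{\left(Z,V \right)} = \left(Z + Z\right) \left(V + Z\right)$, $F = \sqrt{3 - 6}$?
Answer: $897 + 528 i \sqrt{3} \approx 897.0 + 914.52 i$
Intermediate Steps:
$F = i \sqrt{3}$ ($F = \sqrt{-3} = i \sqrt{3} \approx 1.732 i$)
$m{\left(v \right)} = 1$
$N{\left(Z,V \right)} = 2 Z \left(V + Z\right)$
$\left(m{\left(2 \right)} + N{\left(4,F \right)}\right)^{2} = \left(1 + 2 \cdot 4 \left(i \sqrt{3} + 4\right)\right)^{2} = \left(1 + 2 \cdot 4 \left(4 + i \sqrt{3}\right)\right)^{2} = \left(1 + \left(32 + 8 i \sqrt{3}\right)\right)^{2} = \left(33 + 8 i \sqrt{3}\right)^{2}$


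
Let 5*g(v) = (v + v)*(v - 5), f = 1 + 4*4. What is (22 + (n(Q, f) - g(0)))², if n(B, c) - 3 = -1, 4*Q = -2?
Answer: 576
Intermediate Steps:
Q = -½ (Q = (¼)*(-2) = -½ ≈ -0.50000)
f = 17 (f = 1 + 16 = 17)
n(B, c) = 2 (n(B, c) = 3 - 1 = 2)
g(v) = 2*v*(-5 + v)/5 (g(v) = ((v + v)*(v - 5))/5 = ((2*v)*(-5 + v))/5 = (2*v*(-5 + v))/5 = 2*v*(-5 + v)/5)
(22 + (n(Q, f) - g(0)))² = (22 + (2 - 2*0*(-5 + 0)/5))² = (22 + (2 - 2*0*(-5)/5))² = (22 + (2 - 1*0))² = (22 + (2 + 0))² = (22 + 2)² = 24² = 576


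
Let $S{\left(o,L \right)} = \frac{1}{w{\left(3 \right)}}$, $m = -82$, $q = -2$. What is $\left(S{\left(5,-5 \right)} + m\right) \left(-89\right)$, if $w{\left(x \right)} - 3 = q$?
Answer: $7209$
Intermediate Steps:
$w{\left(x \right)} = 1$ ($w{\left(x \right)} = 3 - 2 = 1$)
$S{\left(o,L \right)} = 1$ ($S{\left(o,L \right)} = 1^{-1} = 1$)
$\left(S{\left(5,-5 \right)} + m\right) \left(-89\right) = \left(1 - 82\right) \left(-89\right) = \left(-81\right) \left(-89\right) = 7209$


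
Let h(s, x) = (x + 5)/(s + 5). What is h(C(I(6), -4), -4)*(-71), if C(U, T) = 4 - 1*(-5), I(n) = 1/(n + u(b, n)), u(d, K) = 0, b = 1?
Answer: -71/14 ≈ -5.0714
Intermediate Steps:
I(n) = 1/n (I(n) = 1/(n + 0) = 1/n)
C(U, T) = 9 (C(U, T) = 4 + 5 = 9)
h(s, x) = (5 + x)/(5 + s)
h(C(I(6), -4), -4)*(-71) = ((5 - 4)/(5 + 9))*(-71) = (1/14)*(-71) = -71/14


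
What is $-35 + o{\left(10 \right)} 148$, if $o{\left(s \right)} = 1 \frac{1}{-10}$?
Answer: $- \frac{249}{5} \approx -49.8$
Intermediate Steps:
$o{\left(s \right)} = - \frac{1}{10}$ ($o{\left(s \right)} = 1 \left(- \frac{1}{10}\right) = - \frac{1}{10}$)
$-35 + o{\left(10 \right)} 148 = -35 - \frac{74}{5} = - \frac{249}{5}$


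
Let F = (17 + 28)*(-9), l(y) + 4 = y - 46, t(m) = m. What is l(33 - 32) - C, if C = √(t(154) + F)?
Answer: -49 - I*√251 ≈ -49.0 - 15.843*I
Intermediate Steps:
l(y) = -50 + y (l(y) = -4 + (y - 46) = -4 + (-46 + y) = -50 + y)
F = -405 (F = 45*(-9) = -405)
C = I*√251 (C = √(154 - 405) = √(-251) = I*√251 ≈ 15.843*I)
l(33 - 32) - C = (-50 + (33 - 32)) - I*√251 = (-50 + 1) - I*√251 = -49 - I*√251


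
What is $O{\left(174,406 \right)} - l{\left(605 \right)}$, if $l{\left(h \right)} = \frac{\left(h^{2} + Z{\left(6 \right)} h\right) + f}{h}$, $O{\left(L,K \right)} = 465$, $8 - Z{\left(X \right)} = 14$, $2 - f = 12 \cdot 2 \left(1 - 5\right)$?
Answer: $- \frac{81168}{605} \approx -134.16$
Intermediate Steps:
$f = 98$ ($f = 2 - 12 \cdot 2 \left(1 - 5\right) = 2 - 12 \cdot 2 \left(-4\right) = 2 - 12 \left(-8\right) = 2 - -96 = 2 + 96 = 98$)
$Z{\left(X \right)} = -6$ ($Z{\left(X \right)} = 8 - 14 = -6$)
$l{\left(h \right)} = \frac{98 + h^{2} - 6 h}{h}$ ($l{\left(h \right)} = \frac{\left(h^{2} - 6 h\right) + 98}{h} = \frac{98 + h^{2} - 6 h}{h}$)
$O{\left(174,406 \right)} - l{\left(605 \right)} = 465 - \left(-6 + 605 + \frac{98}{605}\right) = 465 - \frac{362493}{605} = - \frac{81168}{605}$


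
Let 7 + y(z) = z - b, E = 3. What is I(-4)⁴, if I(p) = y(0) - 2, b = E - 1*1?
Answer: 14641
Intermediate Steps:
b = 2 (b = 3 - 1*1 = 3 - 1 = 2)
y(z) = -9 + z (y(z) = -7 + (z - 1*2) = -7 + (z - 2) = -7 + (-2 + z) = -9 + z)
I(p) = -11 (I(p) = (-9 + 0) - 2 = -9 - 2 = -11)
I(-4)⁴ = (-11)⁴ = 14641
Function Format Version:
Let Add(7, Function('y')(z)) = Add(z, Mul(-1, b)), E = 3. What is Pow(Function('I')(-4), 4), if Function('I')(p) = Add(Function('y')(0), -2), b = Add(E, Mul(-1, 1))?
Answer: 14641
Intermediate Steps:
b = 2 (b = Add(3, Mul(-1, 1)) = Add(3, -1) = 2)
Function('y')(z) = Add(-9, z) (Function('y')(z) = Add(-7, Add(z, Mul(-1, 2))) = Add(-7, Add(z, -2)) = Add(-7, Add(-2, z)) = Add(-9, z))
Function('I')(p) = -11 (Function('I')(p) = Add(Add(-9, 0), -2) = Add(-9, -2) = -11)
Pow(Function('I')(-4), 4) = Pow(-11, 4) = 14641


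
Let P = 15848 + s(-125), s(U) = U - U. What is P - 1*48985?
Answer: -33137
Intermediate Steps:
s(U) = 0
P = 15848 (P = 15848 + 0 = 15848)
P - 1*48985 = 15848 - 1*48985 = 15848 - 48985 = -33137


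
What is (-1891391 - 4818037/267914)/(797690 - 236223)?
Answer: -506734946411/150424869838 ≈ -3.3687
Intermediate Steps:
(-1891391 - 4818037/267914)/(797690 - 236223) = (-1891391 - 4818037*1/267914)/561467 = (-1891391 - 4818037/267914)*(1/561467) = -506734946411/267914*1/561467 = -506734946411/150424869838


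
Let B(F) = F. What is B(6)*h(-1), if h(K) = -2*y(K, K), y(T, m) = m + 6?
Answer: -60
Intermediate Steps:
y(T, m) = 6 + m
h(K) = -12 - 2*K (h(K) = -2*(6 + K) = -12 - 2*K)
B(6)*h(-1) = 6*(-12 - 2*(-1)) = 6*(-12 + 2) = 6*(-10) = -60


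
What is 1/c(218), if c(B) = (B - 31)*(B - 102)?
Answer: 1/21692 ≈ 4.6100e-5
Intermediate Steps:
c(B) = (-102 + B)*(-31 + B) (c(B) = (-31 + B)*(-102 + B) = (-102 + B)*(-31 + B))
1/c(218) = 1/(3162 + 218² - 133*218) = 1/(3162 + 47524 - 28994) = 1/21692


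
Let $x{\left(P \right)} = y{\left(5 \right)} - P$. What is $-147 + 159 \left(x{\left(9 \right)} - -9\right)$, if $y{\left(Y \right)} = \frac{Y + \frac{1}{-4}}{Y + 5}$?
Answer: $- \frac{2859}{40} \approx -71.475$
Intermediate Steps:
$y{\left(Y \right)} = \frac{- \frac{1}{4} + Y}{5 + Y}$ ($y{\left(Y \right)} = \frac{Y - \frac{1}{4}}{5 + Y} = \frac{- \frac{1}{4} + Y}{5 + Y}$)
$x{\left(P \right)} = \frac{19}{40} - P$ ($x{\left(P \right)} = \frac{- \frac{1}{4} + 5}{5 + 5} - P = \frac{1}{10} \cdot \frac{19}{4} - P = \frac{19}{40} - P$)
$-147 + 159 \left(x{\left(9 \right)} - -9\right) = -147 + 159 \left(\left(\frac{19}{40} - 9\right) - -9\right) = -147 + 159 \left(\left(\frac{19}{40} - 9\right) + 9\right) = -147 + 159 \left(- \frac{341}{40} + 9\right) = -147 + 159 \cdot \frac{19}{40} = -147 + \frac{3021}{40} = - \frac{2859}{40}$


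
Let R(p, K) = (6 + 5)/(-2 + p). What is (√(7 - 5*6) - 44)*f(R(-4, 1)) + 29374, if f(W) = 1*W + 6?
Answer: 87572/3 + 25*I*√23/6 ≈ 29191.0 + 19.983*I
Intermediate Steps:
R(p, K) = 11/(-2 + p)
f(W) = 6 + W (f(W) = W + 6 = 6 + W)
(√(7 - 5*6) - 44)*f(R(-4, 1)) + 29374 = (√(7 - 5*6) - 44)*(6 + 11/(-2 - 4)) + 29374 = (√(7 - 30) - 44)*(6 + 11/(-6)) + 29374 = (√(-23) - 44)*(6 + 11*(-⅙)) + 29374 = (I*√23 - 44)*(6 - 11/6) + 29374 = (-44 + I*√23)*(25/6) + 29374 = (-550/3 + 25*I*√23/6) + 29374 = 87572/3 + 25*I*√23/6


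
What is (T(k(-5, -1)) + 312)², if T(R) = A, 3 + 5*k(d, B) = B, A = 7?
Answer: 101761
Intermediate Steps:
k(d, B) = -⅗ + B/5
T(R) = 7
(T(k(-5, -1)) + 312)² = (7 + 312)² = 319² = 101761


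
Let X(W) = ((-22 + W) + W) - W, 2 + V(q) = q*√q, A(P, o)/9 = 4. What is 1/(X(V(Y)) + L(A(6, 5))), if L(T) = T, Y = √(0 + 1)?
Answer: 1/13 ≈ 0.076923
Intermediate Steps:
A(P, o) = 36 (A(P, o) = 9*4 = 36)
Y = 1 (Y = √1 = 1)
V(q) = -2 + q^(3/2) (V(q) = -2 + q*√q = -2 + q^(3/2))
X(W) = -22 + W (X(W) = (-22 + 2*W) - W = -22 + W)
1/(X(V(Y)) + L(A(6, 5))) = 1/((-22 + (-2 + 1^(3/2))) + 36) = 1/((-22 + (-2 + 1)) + 36) = 1/((-22 - 1) + 36) = 1/(-23 + 36) = 1/13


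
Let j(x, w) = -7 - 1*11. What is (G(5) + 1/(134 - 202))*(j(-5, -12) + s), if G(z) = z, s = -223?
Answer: -81699/68 ≈ -1201.5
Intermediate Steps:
j(x, w) = -18 (j(x, w) = -7 - 11 = -18)
(G(5) + 1/(134 - 202))*(j(-5, -12) + s) = (5 + 1/(134 - 202))*(-18 - 223) = (5 + 1/(-68))*(-241) = (5 - 1/68)*(-241) = (339/68)*(-241) = -81699/68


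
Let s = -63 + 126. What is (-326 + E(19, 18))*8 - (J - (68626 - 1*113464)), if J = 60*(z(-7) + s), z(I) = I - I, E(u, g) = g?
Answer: -51082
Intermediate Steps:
z(I) = 0
s = 63
J = 3780 (J = 60*(0 + 63) = 60*63 = 3780)
(-326 + E(19, 18))*8 - (J - (68626 - 1*113464)) = (-326 + 18)*8 - (3780 - (68626 - 1*113464)) = -308*8 - (3780 - (68626 - 113464)) = -2464 - (3780 - 1*(-44838)) = -2464 - (3780 + 44838) = -2464 - 1*48618 = -2464 - 48618 = -51082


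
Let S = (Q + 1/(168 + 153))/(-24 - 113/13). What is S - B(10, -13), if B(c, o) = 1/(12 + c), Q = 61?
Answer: -5736877/3001350 ≈ -1.9114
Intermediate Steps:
S = -254566/136425 (S = (61 + 1/(168 + 153))/(-24 - 113/13) = (61 + 1/321)/(-24 - 113*1/13) = (61 + 1/321)/(-24 - 113/13) = 19582/(321*(-425/13)) = (19582/321)*(-13/425) = -254566/136425 ≈ -1.8660)
S - B(10, -13) = -254566/136425 - 1/(12 + 10) = -254566/136425 - 1/22 = -5736877/3001350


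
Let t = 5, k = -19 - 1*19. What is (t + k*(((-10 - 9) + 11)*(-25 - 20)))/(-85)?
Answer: 2735/17 ≈ 160.88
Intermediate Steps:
k = -38 (k = -19 - 19 = -38)
(t + k*(((-10 - 9) + 11)*(-25 - 20)))/(-85) = (5 - 38*((-10 - 9) + 11)*(-25 - 20))/(-85) = (5 - 38*(-19 + 11)*(-45))*(-1/85) = (5 - (-304)*(-45))*(-1/85) = (5 - 38*360)*(-1/85) = (5 - 13680)*(-1/85) = -13675*(-1/85) = 2735/17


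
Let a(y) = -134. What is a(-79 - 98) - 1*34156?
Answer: -34290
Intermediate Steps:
a(-79 - 98) - 1*34156 = -134 - 1*34156 = -134 - 34156 = -34290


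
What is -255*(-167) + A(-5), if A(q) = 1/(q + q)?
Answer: 425849/10 ≈ 42585.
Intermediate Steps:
A(q) = 1/(2*q)
-255*(-167) + A(-5) = -255*(-167) + (½)/(-5) = 42585 + (½)*(-⅕) = 42585 - ⅒ = 425849/10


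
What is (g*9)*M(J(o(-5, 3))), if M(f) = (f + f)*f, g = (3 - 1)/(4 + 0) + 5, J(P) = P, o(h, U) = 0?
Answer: 0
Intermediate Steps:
g = 11/2 (g = 2/4 + 5 = 2*(¼) + 5 = ½ + 5 = 11/2 ≈ 5.5000)
M(f) = 2*f² (M(f) = (2*f)*f = 2*f²)
(g*9)*M(J(o(-5, 3))) = ((11/2)*9)*(2*0²) = 99*(2*0)/2 = (99/2)*0 = 0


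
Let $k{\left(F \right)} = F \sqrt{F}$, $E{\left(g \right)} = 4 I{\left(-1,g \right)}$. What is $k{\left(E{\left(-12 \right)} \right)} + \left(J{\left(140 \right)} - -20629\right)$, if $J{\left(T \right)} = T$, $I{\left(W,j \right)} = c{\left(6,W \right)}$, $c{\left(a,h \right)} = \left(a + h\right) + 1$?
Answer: $20769 + 48 \sqrt{6} \approx 20887.0$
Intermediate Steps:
$c{\left(a,h \right)} = 1 + a + h$
$I{\left(W,j \right)} = 7 + W$ ($I{\left(W,j \right)} = 1 + 6 + W = 7 + W$)
$E{\left(g \right)} = 24$ ($E{\left(g \right)} = 4 \left(7 - 1\right) = 4 \cdot 6 = 24$)
$k{\left(F \right)} = F^{\frac{3}{2}}$
$k{\left(E{\left(-12 \right)} \right)} + \left(J{\left(140 \right)} - -20629\right) = 24^{\frac{3}{2}} + \left(140 - -20629\right) = 48 \sqrt{6} + \left(140 + 20629\right) = 48 \sqrt{6} + 20769 = 20769 + 48 \sqrt{6}$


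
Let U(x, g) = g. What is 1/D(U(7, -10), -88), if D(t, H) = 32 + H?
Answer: -1/56 ≈ -0.017857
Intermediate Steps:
1/D(U(7, -10), -88) = 1/(32 - 88) = 1/(-56) = -1/56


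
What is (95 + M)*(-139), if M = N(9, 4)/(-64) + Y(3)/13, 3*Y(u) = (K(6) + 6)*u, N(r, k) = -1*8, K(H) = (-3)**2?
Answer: -1391807/104 ≈ -13383.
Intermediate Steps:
K(H) = 9
N(r, k) = -8
Y(u) = 5*u (Y(u) = ((9 + 6)*u)/3 = (15*u)/3 = 5*u)
M = 133/104 (M = -8/(-64) + (5*3)/13 = -8*(-1/64) + 15*(1/13) = 1/8 + 15/13 = 133/104 ≈ 1.2788)
(95 + M)*(-139) = (95 + 133/104)*(-139) = (10013/104)*(-139) = -1391807/104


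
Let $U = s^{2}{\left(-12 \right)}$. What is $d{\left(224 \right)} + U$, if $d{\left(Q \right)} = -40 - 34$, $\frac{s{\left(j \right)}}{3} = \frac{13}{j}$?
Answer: $- \frac{1015}{16} \approx -63.438$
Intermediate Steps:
$s{\left(j \right)} = \frac{39}{j}$ ($s{\left(j \right)} = 3 \frac{13}{j} = \frac{39}{j}$)
$d{\left(Q \right)} = -74$
$U = \frac{169}{16}$ ($U = \left(\frac{39}{-12}\right)^{2} = \left(39 \left(- \frac{1}{12}\right)\right)^{2} = \left(- \frac{13}{4}\right)^{2} = \frac{169}{16} \approx 10.563$)
$d{\left(224 \right)} + U = -74 + \frac{169}{16} = - \frac{1015}{16}$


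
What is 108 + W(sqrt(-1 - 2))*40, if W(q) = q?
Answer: 108 + 40*I*sqrt(3) ≈ 108.0 + 69.282*I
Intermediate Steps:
108 + W(sqrt(-1 - 2))*40 = 108 + sqrt(-1 - 2)*40 = 108 + sqrt(-3)*40 = 108 + (I*sqrt(3))*40 = 108 + 40*I*sqrt(3)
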